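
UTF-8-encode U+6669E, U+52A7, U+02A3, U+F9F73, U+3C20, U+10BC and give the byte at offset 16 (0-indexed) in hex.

0xE1

U+6669E → 4-byte form F1 A6 9A 9E at offsets 0–3.
U+52A7 → 3-byte form E5 8A A7 at offsets 4–6.
U+02A3 → 2-byte form CA A3 at offsets 7–8.
U+F9F73 → 4-byte form F3 B9 BD B3 at offsets 9–12.
U+3C20 → 3-byte form E3 B0 A0 at offsets 13–15.
U+10BC → 3-byte form E1 82 BC at offsets 16–18.
Offset 16 falls in char 6's range; it's byte 1 of E1 82 BC = 0xE1.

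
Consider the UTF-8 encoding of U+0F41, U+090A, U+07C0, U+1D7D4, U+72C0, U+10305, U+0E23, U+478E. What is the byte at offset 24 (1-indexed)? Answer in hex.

1-indexed offset 24 is 0-indexed offset 23.
U+0F41 → 3-byte form E0 BD 81 at offsets 0–2.
U+090A → 3-byte form E0 A4 8A at offsets 3–5.
U+07C0 → 2-byte form DF 80 at offsets 6–7.
U+1D7D4 → 4-byte form F0 9D 9F 94 at offsets 8–11.
U+72C0 → 3-byte form E7 8B 80 at offsets 12–14.
U+10305 → 4-byte form F0 90 8C 85 at offsets 15–18.
U+0E23 → 3-byte form E0 B8 A3 at offsets 19–21.
U+478E → 3-byte form E4 9E 8E at offsets 22–24.
Offset 23 falls in char 8's range; it's byte 2 of E4 9E 8E = 0x9E.

0x9E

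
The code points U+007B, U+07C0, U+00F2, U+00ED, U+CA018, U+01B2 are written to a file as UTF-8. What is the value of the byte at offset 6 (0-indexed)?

U+007B → 1-byte form 7B at offsets 0–0.
U+07C0 → 2-byte form DF 80 at offsets 1–2.
U+00F2 → 2-byte form C3 B2 at offsets 3–4.
U+00ED → 2-byte form C3 AD at offsets 5–6.
Offset 6 falls in char 4's range; it's byte 2 of C3 AD = 0xAD.

0xAD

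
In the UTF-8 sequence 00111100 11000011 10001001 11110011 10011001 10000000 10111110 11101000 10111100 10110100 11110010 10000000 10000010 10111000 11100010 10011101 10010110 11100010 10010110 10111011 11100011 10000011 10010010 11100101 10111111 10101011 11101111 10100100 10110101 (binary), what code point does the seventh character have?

Offset 0: leading byte 0x3C = 00111100 → 1-byte char #1 = 3C.
Offset 1: leading byte 0xC3 = 11000011 → 2-byte char #2 = C3 89.
Offset 3: leading byte 0xF3 = 11110011 → 4-byte char #3 = F3 99 80 BE.
Offset 7: leading byte 0xE8 = 11101000 → 3-byte char #4 = E8 BC B4.
Offset 10: leading byte 0xF2 = 11110010 → 4-byte char #5 = F2 80 82 B8.
Offset 14: leading byte 0xE2 = 11100010 → 3-byte char #6 = E2 9D 96.
Offset 17: leading byte 0xE2 = 11100010 → 3-byte char #7 = E2 96 BB.
Leading byte 0xE2 = 11100010 matches 1110xxxx → 3-byte sequence.
Byte 1: 0xE2 = 11100010, payload 0010 (4 bits).
Byte 2: 0x96 = 10010110 (10xxxxxx ✓), payload 010110.
Byte 3: 0xBB = 10111011 (10xxxxxx ✓), payload 111011.
Concatenate: 0010010110111011 = 0x25BB (16 bits → U+25BB).

U+25BB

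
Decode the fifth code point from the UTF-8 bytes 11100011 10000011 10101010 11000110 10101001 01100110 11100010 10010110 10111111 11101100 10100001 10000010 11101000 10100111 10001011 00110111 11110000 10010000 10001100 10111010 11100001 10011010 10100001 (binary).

U+C842

Offset 0: leading byte 0xE3 = 11100011 → 3-byte char #1 = E3 83 AA.
Offset 3: leading byte 0xC6 = 11000110 → 2-byte char #2 = C6 A9.
Offset 5: leading byte 0x66 = 01100110 → 1-byte char #3 = 66.
Offset 6: leading byte 0xE2 = 11100010 → 3-byte char #4 = E2 96 BF.
Offset 9: leading byte 0xEC = 11101100 → 3-byte char #5 = EC A1 82.
Leading byte 0xEC = 11101100 matches 1110xxxx → 3-byte sequence.
Byte 1: 0xEC = 11101100, payload 1100 (4 bits).
Byte 2: 0xA1 = 10100001 (10xxxxxx ✓), payload 100001.
Byte 3: 0x82 = 10000010 (10xxxxxx ✓), payload 000010.
Concatenate: 1100100001000010 = 0xC842 (16 bits → U+C842).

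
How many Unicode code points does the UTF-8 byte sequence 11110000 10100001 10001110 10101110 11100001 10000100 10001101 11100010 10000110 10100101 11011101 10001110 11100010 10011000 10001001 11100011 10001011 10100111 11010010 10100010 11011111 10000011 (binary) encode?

Byte at offset 0: 0xF0 = 11110000 → 4-byte char (#1). Advance 4.
Byte at offset 4: 0xE1 = 11100001 → 3-byte char (#2). Advance 3.
Byte at offset 7: 0xE2 = 11100010 → 3-byte char (#3). Advance 3.
Byte at offset 10: 0xDD = 11011101 → 2-byte char (#4). Advance 2.
Byte at offset 12: 0xE2 = 11100010 → 3-byte char (#5). Advance 3.
Byte at offset 15: 0xE3 = 11100011 → 3-byte char (#6). Advance 3.
Byte at offset 18: 0xD2 = 11010010 → 2-byte char (#7). Advance 2.
Byte at offset 20: 0xDF = 11011111 → 2-byte char (#8). Advance 2.
Reached end at offset 22 after 8 code points.

8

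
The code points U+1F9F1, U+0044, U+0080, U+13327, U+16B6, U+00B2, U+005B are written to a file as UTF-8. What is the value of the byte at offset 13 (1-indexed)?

1-indexed offset 13 is 0-indexed offset 12.
U+1F9F1 → 4-byte form F0 9F A7 B1 at offsets 0–3.
U+0044 → 1-byte form 44 at offsets 4–4.
U+0080 → 2-byte form C2 80 at offsets 5–6.
U+13327 → 4-byte form F0 93 8C A7 at offsets 7–10.
U+16B6 → 3-byte form E1 9A B6 at offsets 11–13.
Offset 12 falls in char 5's range; it's byte 2 of E1 9A B6 = 0x9A.

0x9A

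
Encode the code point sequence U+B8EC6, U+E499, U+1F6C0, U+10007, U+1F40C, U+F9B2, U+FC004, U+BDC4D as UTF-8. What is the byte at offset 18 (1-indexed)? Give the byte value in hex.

1-indexed offset 18 is 0-indexed offset 17.
U+B8EC6 → 4-byte form F2 B8 BB 86 at offsets 0–3.
U+E499 → 3-byte form EE 92 99 at offsets 4–6.
U+1F6C0 → 4-byte form F0 9F 9B 80 at offsets 7–10.
U+10007 → 4-byte form F0 90 80 87 at offsets 11–14.
U+1F40C → 4-byte form F0 9F 90 8C at offsets 15–18.
Offset 17 falls in char 5's range; it's byte 3 of F0 9F 90 8C = 0x90.

0x90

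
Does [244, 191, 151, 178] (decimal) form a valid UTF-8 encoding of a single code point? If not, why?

Leading byte 0xF4 = 11110100 → 4-byte form.
Payload = 0x13F5F2, which exceeds U+10FFFF, the maximum Unicode code point. (Leading bytes F5–FF, or F4 followed by ≥ 0x90, are invalid.)

invalid (encodes a value above U+10FFFF)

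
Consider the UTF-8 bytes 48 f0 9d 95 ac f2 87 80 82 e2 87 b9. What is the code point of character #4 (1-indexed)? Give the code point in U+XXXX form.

Offset 0: leading byte 0x48 = 01001000 → 1-byte char #1 = 48.
Offset 1: leading byte 0xF0 = 11110000 → 4-byte char #2 = F0 9D 95 AC.
Offset 5: leading byte 0xF2 = 11110010 → 4-byte char #3 = F2 87 80 82.
Offset 9: leading byte 0xE2 = 11100010 → 3-byte char #4 = E2 87 B9.
Leading byte 0xE2 = 11100010 matches 1110xxxx → 3-byte sequence.
Byte 1: 0xE2 = 11100010, payload 0010 (4 bits).
Byte 2: 0x87 = 10000111 (10xxxxxx ✓), payload 000111.
Byte 3: 0xB9 = 10111001 (10xxxxxx ✓), payload 111001.
Concatenate: 0010000111111001 = 0x21F9 (16 bits → U+21F9).

U+21F9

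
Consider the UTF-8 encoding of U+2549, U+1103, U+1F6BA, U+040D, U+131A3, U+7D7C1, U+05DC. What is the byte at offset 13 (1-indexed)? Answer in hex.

0xF0

1-indexed offset 13 is 0-indexed offset 12.
U+2549 → 3-byte form E2 95 89 at offsets 0–2.
U+1103 → 3-byte form E1 84 83 at offsets 3–5.
U+1F6BA → 4-byte form F0 9F 9A BA at offsets 6–9.
U+040D → 2-byte form D0 8D at offsets 10–11.
U+131A3 → 4-byte form F0 93 86 A3 at offsets 12–15.
Offset 12 falls in char 5's range; it's byte 1 of F0 93 86 A3 = 0xF0.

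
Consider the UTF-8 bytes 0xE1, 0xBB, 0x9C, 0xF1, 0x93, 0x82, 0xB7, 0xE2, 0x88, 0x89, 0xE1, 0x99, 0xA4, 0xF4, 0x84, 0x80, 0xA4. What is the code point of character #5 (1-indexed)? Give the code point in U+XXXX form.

Offset 0: leading byte 0xE1 = 11100001 → 3-byte char #1 = E1 BB 9C.
Offset 3: leading byte 0xF1 = 11110001 → 4-byte char #2 = F1 93 82 B7.
Offset 7: leading byte 0xE2 = 11100010 → 3-byte char #3 = E2 88 89.
Offset 10: leading byte 0xE1 = 11100001 → 3-byte char #4 = E1 99 A4.
Offset 13: leading byte 0xF4 = 11110100 → 4-byte char #5 = F4 84 80 A4.
Leading byte 0xF4 = 11110100 matches 11110xxx → 4-byte sequence.
Byte 1: 0xF4 = 11110100, payload 100 (3 bits).
Byte 2: 0x84 = 10000100 (10xxxxxx ✓), payload 000100.
Byte 3: 0x80 = 10000000 (10xxxxxx ✓), payload 000000.
Byte 4: 0xA4 = 10100100 (10xxxxxx ✓), payload 100100.
Concatenate: 100000100000000100100 = 0x104024 (21 bits → U+104024).

U+104024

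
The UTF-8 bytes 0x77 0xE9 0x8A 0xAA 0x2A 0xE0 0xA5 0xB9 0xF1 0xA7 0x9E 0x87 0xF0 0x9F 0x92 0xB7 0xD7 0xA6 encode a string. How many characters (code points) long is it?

7

Byte at offset 0: 0x77 = 01110111 → 1-byte char (#1). Advance 1.
Byte at offset 1: 0xE9 = 11101001 → 3-byte char (#2). Advance 3.
Byte at offset 4: 0x2A = 00101010 → 1-byte char (#3). Advance 1.
Byte at offset 5: 0xE0 = 11100000 → 3-byte char (#4). Advance 3.
Byte at offset 8: 0xF1 = 11110001 → 4-byte char (#5). Advance 4.
Byte at offset 12: 0xF0 = 11110000 → 4-byte char (#6). Advance 4.
Byte at offset 16: 0xD7 = 11010111 → 2-byte char (#7). Advance 2.
Reached end at offset 18 after 7 code points.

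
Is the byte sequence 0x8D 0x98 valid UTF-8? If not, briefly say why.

Byte 0x8D = 10001101 has the form 10xxxxxx — a continuation byte — but there is no preceding leading byte.

invalid (continuation byte with no leading byte)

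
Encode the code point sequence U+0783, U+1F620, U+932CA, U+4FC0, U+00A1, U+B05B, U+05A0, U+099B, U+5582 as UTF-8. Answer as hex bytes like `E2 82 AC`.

DE 83 F0 9F 98 A0 F2 93 8B 8A E4 BF 80 C2 A1 EB 81 9B D6 A0 E0 A6 9B E5 96 82

U+0783: 2-byte form → DE 83.
U+1F620: 4-byte form → F0 9F 98 A0.
U+932CA: 4-byte form → F2 93 8B 8A.
U+4FC0: 3-byte form → E4 BF 80.
U+00A1: 2-byte form → C2 A1.
U+B05B: 3-byte form → EB 81 9B.
U+05A0: 2-byte form → D6 A0.
U+099B: 3-byte form → E0 A6 9B.
U+5582: 3-byte form → E5 96 82.
Concatenated (26 bytes): DE 83 F0 9F 98 A0 F2 93 8B 8A E4 BF 80 C2 A1 EB 81 9B D6 A0 E0 A6 9B E5 96 82.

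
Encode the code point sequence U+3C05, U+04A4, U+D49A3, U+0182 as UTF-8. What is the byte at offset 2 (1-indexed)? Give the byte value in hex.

1-indexed offset 2 is 0-indexed offset 1.
U+3C05 → 3-byte form E3 B0 85 at offsets 0–2.
Offset 1 falls in char 1's range; it's byte 2 of E3 B0 85 = 0xB0.

0xB0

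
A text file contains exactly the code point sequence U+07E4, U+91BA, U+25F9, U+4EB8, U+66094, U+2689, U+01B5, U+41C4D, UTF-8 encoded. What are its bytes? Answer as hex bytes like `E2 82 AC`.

U+07E4: 2-byte form → DF A4.
U+91BA: 3-byte form → E9 86 BA.
U+25F9: 3-byte form → E2 97 B9.
U+4EB8: 3-byte form → E4 BA B8.
U+66094: 4-byte form → F1 A6 82 94.
U+2689: 3-byte form → E2 9A 89.
U+01B5: 2-byte form → C6 B5.
U+41C4D: 4-byte form → F1 81 B1 8D.
Concatenated (24 bytes): DF A4 E9 86 BA E2 97 B9 E4 BA B8 F1 A6 82 94 E2 9A 89 C6 B5 F1 81 B1 8D.

DF A4 E9 86 BA E2 97 B9 E4 BA B8 F1 A6 82 94 E2 9A 89 C6 B5 F1 81 B1 8D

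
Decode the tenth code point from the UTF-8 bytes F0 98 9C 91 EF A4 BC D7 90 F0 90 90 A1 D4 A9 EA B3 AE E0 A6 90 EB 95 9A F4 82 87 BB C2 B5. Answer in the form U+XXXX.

Offset 0: leading byte 0xF0 = 11110000 → 4-byte char #1 = F0 98 9C 91.
Offset 4: leading byte 0xEF = 11101111 → 3-byte char #2 = EF A4 BC.
Offset 7: leading byte 0xD7 = 11010111 → 2-byte char #3 = D7 90.
Offset 9: leading byte 0xF0 = 11110000 → 4-byte char #4 = F0 90 90 A1.
Offset 13: leading byte 0xD4 = 11010100 → 2-byte char #5 = D4 A9.
Offset 15: leading byte 0xEA = 11101010 → 3-byte char #6 = EA B3 AE.
Offset 18: leading byte 0xE0 = 11100000 → 3-byte char #7 = E0 A6 90.
Offset 21: leading byte 0xEB = 11101011 → 3-byte char #8 = EB 95 9A.
Offset 24: leading byte 0xF4 = 11110100 → 4-byte char #9 = F4 82 87 BB.
Offset 28: leading byte 0xC2 = 11000010 → 2-byte char #10 = C2 B5.
Leading byte 0xC2 = 11000010 matches 110xxxxx → 2-byte sequence.
Byte 1: 0xC2 = 11000010, payload 00010 (5 bits).
Byte 2: 0xB5 = 10110101 (10xxxxxx ✓), payload 110101.
Concatenate: 00010110101 = 0xB5 (11 bits → U+00B5).

U+00B5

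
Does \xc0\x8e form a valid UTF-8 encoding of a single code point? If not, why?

invalid (overlong encoding)

Leading byte 0xC0 = 11000000 → 2-byte form.
Continuation bytes all match 10xxxxxx. Payload decodes to 0xE.
But 0xE < 0x80, the minimum for a 2-byte sequence — this is an overlong encoding.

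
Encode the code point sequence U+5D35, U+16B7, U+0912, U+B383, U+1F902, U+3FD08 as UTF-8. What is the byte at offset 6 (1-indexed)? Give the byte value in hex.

0xB7

1-indexed offset 6 is 0-indexed offset 5.
U+5D35 → 3-byte form E5 B4 B5 at offsets 0–2.
U+16B7 → 3-byte form E1 9A B7 at offsets 3–5.
Offset 5 falls in char 2's range; it's byte 3 of E1 9A B7 = 0xB7.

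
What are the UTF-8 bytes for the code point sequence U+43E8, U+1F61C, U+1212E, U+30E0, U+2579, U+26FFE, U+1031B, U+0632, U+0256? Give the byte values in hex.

U+43E8: 3-byte form → E4 8F A8.
U+1F61C: 4-byte form → F0 9F 98 9C.
U+1212E: 4-byte form → F0 92 84 AE.
U+30E0: 3-byte form → E3 83 A0.
U+2579: 3-byte form → E2 95 B9.
U+26FFE: 4-byte form → F0 A6 BF BE.
U+1031B: 4-byte form → F0 90 8C 9B.
U+0632: 2-byte form → D8 B2.
U+0256: 2-byte form → C9 96.
Concatenated (29 bytes): E4 8F A8 F0 9F 98 9C F0 92 84 AE E3 83 A0 E2 95 B9 F0 A6 BF BE F0 90 8C 9B D8 B2 C9 96.

E4 8F A8 F0 9F 98 9C F0 92 84 AE E3 83 A0 E2 95 B9 F0 A6 BF BE F0 90 8C 9B D8 B2 C9 96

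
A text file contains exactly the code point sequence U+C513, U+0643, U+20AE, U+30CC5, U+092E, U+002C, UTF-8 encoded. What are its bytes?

EC 94 93 D9 83 E2 82 AE F0 B0 B3 85 E0 A4 AE 2C

U+C513: 3-byte form → EC 94 93.
U+0643: 2-byte form → D9 83.
U+20AE: 3-byte form → E2 82 AE.
U+30CC5: 4-byte form → F0 B0 B3 85.
U+092E: 3-byte form → E0 A4 AE.
U+002C: 1-byte form → 2C.
Concatenated (16 bytes): EC 94 93 D9 83 E2 82 AE F0 B0 B3 85 E0 A4 AE 2C.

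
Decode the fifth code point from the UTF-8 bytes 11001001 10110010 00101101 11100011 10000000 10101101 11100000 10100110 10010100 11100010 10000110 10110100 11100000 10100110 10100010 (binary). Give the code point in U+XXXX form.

Offset 0: leading byte 0xC9 = 11001001 → 2-byte char #1 = C9 B2.
Offset 2: leading byte 0x2D = 00101101 → 1-byte char #2 = 2D.
Offset 3: leading byte 0xE3 = 11100011 → 3-byte char #3 = E3 80 AD.
Offset 6: leading byte 0xE0 = 11100000 → 3-byte char #4 = E0 A6 94.
Offset 9: leading byte 0xE2 = 11100010 → 3-byte char #5 = E2 86 B4.
Leading byte 0xE2 = 11100010 matches 1110xxxx → 3-byte sequence.
Byte 1: 0xE2 = 11100010, payload 0010 (4 bits).
Byte 2: 0x86 = 10000110 (10xxxxxx ✓), payload 000110.
Byte 3: 0xB4 = 10110100 (10xxxxxx ✓), payload 110100.
Concatenate: 0010000110110100 = 0x21B4 (16 bits → U+21B4).

U+21B4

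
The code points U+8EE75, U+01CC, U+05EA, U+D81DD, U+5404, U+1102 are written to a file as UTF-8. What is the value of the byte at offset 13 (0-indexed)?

0x90

U+8EE75 → 4-byte form F2 8E B9 B5 at offsets 0–3.
U+01CC → 2-byte form C7 8C at offsets 4–5.
U+05EA → 2-byte form D7 AA at offsets 6–7.
U+D81DD → 4-byte form F3 98 87 9D at offsets 8–11.
U+5404 → 3-byte form E5 90 84 at offsets 12–14.
Offset 13 falls in char 5's range; it's byte 2 of E5 90 84 = 0x90.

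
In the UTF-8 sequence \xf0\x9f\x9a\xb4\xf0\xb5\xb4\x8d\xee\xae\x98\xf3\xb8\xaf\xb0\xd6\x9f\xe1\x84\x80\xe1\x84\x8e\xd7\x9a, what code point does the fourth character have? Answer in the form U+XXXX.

U+F8BF0

Offset 0: leading byte 0xF0 = 11110000 → 4-byte char #1 = F0 9F 9A B4.
Offset 4: leading byte 0xF0 = 11110000 → 4-byte char #2 = F0 B5 B4 8D.
Offset 8: leading byte 0xEE = 11101110 → 3-byte char #3 = EE AE 98.
Offset 11: leading byte 0xF3 = 11110011 → 4-byte char #4 = F3 B8 AF B0.
Leading byte 0xF3 = 11110011 matches 11110xxx → 4-byte sequence.
Byte 1: 0xF3 = 11110011, payload 011 (3 bits).
Byte 2: 0xB8 = 10111000 (10xxxxxx ✓), payload 111000.
Byte 3: 0xAF = 10101111 (10xxxxxx ✓), payload 101111.
Byte 4: 0xB0 = 10110000 (10xxxxxx ✓), payload 110000.
Concatenate: 011111000101111110000 = 0xF8BF0 (21 bits → U+F8BF0).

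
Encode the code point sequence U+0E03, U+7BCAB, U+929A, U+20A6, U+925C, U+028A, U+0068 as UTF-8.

U+0E03: 3-byte form → E0 B8 83.
U+7BCAB: 4-byte form → F1 BB B2 AB.
U+929A: 3-byte form → E9 8A 9A.
U+20A6: 3-byte form → E2 82 A6.
U+925C: 3-byte form → E9 89 9C.
U+028A: 2-byte form → CA 8A.
U+0068: 1-byte form → 68.
Concatenated (19 bytes): E0 B8 83 F1 BB B2 AB E9 8A 9A E2 82 A6 E9 89 9C CA 8A 68.

E0 B8 83 F1 BB B2 AB E9 8A 9A E2 82 A6 E9 89 9C CA 8A 68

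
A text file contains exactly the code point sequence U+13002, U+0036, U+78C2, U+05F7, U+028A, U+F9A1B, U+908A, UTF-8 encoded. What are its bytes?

U+13002: 4-byte form → F0 93 80 82.
U+0036: 1-byte form → 36.
U+78C2: 3-byte form → E7 A3 82.
U+05F7: 2-byte form → D7 B7.
U+028A: 2-byte form → CA 8A.
U+F9A1B: 4-byte form → F3 B9 A8 9B.
U+908A: 3-byte form → E9 82 8A.
Concatenated (19 bytes): F0 93 80 82 36 E7 A3 82 D7 B7 CA 8A F3 B9 A8 9B E9 82 8A.

F0 93 80 82 36 E7 A3 82 D7 B7 CA 8A F3 B9 A8 9B E9 82 8A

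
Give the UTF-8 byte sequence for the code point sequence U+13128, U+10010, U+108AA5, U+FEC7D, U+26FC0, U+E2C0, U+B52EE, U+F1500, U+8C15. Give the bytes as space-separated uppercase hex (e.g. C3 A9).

U+13128: 4-byte form → F0 93 84 A8.
U+10010: 4-byte form → F0 90 80 90.
U+108AA5: 4-byte form → F4 88 AA A5.
U+FEC7D: 4-byte form → F3 BE B1 BD.
U+26FC0: 4-byte form → F0 A6 BF 80.
U+E2C0: 3-byte form → EE 8B 80.
U+B52EE: 4-byte form → F2 B5 8B AE.
U+F1500: 4-byte form → F3 B1 94 80.
U+8C15: 3-byte form → E8 B0 95.
Concatenated (34 bytes): F0 93 84 A8 F0 90 80 90 F4 88 AA A5 F3 BE B1 BD F0 A6 BF 80 EE 8B 80 F2 B5 8B AE F3 B1 94 80 E8 B0 95.

F0 93 84 A8 F0 90 80 90 F4 88 AA A5 F3 BE B1 BD F0 A6 BF 80 EE 8B 80 F2 B5 8B AE F3 B1 94 80 E8 B0 95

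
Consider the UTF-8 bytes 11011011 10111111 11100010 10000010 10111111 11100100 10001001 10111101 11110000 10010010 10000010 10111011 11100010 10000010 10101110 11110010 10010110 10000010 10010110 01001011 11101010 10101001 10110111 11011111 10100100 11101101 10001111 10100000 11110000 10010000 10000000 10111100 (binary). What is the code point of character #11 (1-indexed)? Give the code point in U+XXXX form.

U+1003C

Offset 0: leading byte 0xDB = 11011011 → 2-byte char #1 = DB BF.
Offset 2: leading byte 0xE2 = 11100010 → 3-byte char #2 = E2 82 BF.
Offset 5: leading byte 0xE4 = 11100100 → 3-byte char #3 = E4 89 BD.
Offset 8: leading byte 0xF0 = 11110000 → 4-byte char #4 = F0 92 82 BB.
Offset 12: leading byte 0xE2 = 11100010 → 3-byte char #5 = E2 82 AE.
Offset 15: leading byte 0xF2 = 11110010 → 4-byte char #6 = F2 96 82 96.
Offset 19: leading byte 0x4B = 01001011 → 1-byte char #7 = 4B.
Offset 20: leading byte 0xEA = 11101010 → 3-byte char #8 = EA A9 B7.
Offset 23: leading byte 0xDF = 11011111 → 2-byte char #9 = DF A4.
Offset 25: leading byte 0xED = 11101101 → 3-byte char #10 = ED 8F A0.
Offset 28: leading byte 0xF0 = 11110000 → 4-byte char #11 = F0 90 80 BC.
Leading byte 0xF0 = 11110000 matches 11110xxx → 4-byte sequence.
Byte 1: 0xF0 = 11110000, payload 000 (3 bits).
Byte 2: 0x90 = 10010000 (10xxxxxx ✓), payload 010000.
Byte 3: 0x80 = 10000000 (10xxxxxx ✓), payload 000000.
Byte 4: 0xBC = 10111100 (10xxxxxx ✓), payload 111100.
Concatenate: 000010000000000111100 = 0x1003C (21 bits → U+1003C).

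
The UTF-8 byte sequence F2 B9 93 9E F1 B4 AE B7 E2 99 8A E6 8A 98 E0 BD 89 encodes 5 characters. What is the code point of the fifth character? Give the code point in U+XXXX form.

Offset 0: leading byte 0xF2 = 11110010 → 4-byte char #1 = F2 B9 93 9E.
Offset 4: leading byte 0xF1 = 11110001 → 4-byte char #2 = F1 B4 AE B7.
Offset 8: leading byte 0xE2 = 11100010 → 3-byte char #3 = E2 99 8A.
Offset 11: leading byte 0xE6 = 11100110 → 3-byte char #4 = E6 8A 98.
Offset 14: leading byte 0xE0 = 11100000 → 3-byte char #5 = E0 BD 89.
Leading byte 0xE0 = 11100000 matches 1110xxxx → 3-byte sequence.
Byte 1: 0xE0 = 11100000, payload 0000 (4 bits).
Byte 2: 0xBD = 10111101 (10xxxxxx ✓), payload 111101.
Byte 3: 0x89 = 10001001 (10xxxxxx ✓), payload 001001.
Concatenate: 0000111101001001 = 0xF49 (16 bits → U+0F49).

U+0F49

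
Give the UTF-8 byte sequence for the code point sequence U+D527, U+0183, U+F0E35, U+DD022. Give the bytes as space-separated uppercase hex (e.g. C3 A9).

U+D527: 3-byte form → ED 94 A7.
U+0183: 2-byte form → C6 83.
U+F0E35: 4-byte form → F3 B0 B8 B5.
U+DD022: 4-byte form → F3 9D 80 A2.
Concatenated (13 bytes): ED 94 A7 C6 83 F3 B0 B8 B5 F3 9D 80 A2.

ED 94 A7 C6 83 F3 B0 B8 B5 F3 9D 80 A2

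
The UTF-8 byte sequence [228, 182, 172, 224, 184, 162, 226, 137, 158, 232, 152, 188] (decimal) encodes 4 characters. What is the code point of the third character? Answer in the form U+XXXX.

U+225E

Offset 0: leading byte 0xE4 = 11100100 → 3-byte char #1 = E4 B6 AC.
Offset 3: leading byte 0xE0 = 11100000 → 3-byte char #2 = E0 B8 A2.
Offset 6: leading byte 0xE2 = 11100010 → 3-byte char #3 = E2 89 9E.
Leading byte 0xE2 = 11100010 matches 1110xxxx → 3-byte sequence.
Byte 1: 0xE2 = 11100010, payload 0010 (4 bits).
Byte 2: 0x89 = 10001001 (10xxxxxx ✓), payload 001001.
Byte 3: 0x9E = 10011110 (10xxxxxx ✓), payload 011110.
Concatenate: 0010001001011110 = 0x225E (16 bits → U+225E).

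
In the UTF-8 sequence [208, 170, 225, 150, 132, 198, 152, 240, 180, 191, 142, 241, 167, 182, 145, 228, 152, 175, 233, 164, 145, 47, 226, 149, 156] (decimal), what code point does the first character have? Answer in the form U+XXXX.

Offset 0: leading byte 0xD0 = 11010000 → 2-byte char #1 = D0 AA.
Leading byte 0xD0 = 11010000 matches 110xxxxx → 2-byte sequence.
Byte 1: 0xD0 = 11010000, payload 10000 (5 bits).
Byte 2: 0xAA = 10101010 (10xxxxxx ✓), payload 101010.
Concatenate: 10000101010 = 0x42A (11 bits → U+042A).

U+042A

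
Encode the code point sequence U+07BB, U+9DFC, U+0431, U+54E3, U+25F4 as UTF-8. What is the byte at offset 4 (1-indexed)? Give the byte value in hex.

1-indexed offset 4 is 0-indexed offset 3.
U+07BB → 2-byte form DE BB at offsets 0–1.
U+9DFC → 3-byte form E9 B7 BC at offsets 2–4.
Offset 3 falls in char 2's range; it's byte 2 of E9 B7 BC = 0xB7.

0xB7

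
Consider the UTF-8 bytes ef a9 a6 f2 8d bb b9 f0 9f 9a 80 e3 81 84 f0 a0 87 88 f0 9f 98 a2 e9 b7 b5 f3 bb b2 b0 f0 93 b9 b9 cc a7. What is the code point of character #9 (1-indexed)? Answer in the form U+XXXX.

U+13E79

Offset 0: leading byte 0xEF = 11101111 → 3-byte char #1 = EF A9 A6.
Offset 3: leading byte 0xF2 = 11110010 → 4-byte char #2 = F2 8D BB B9.
Offset 7: leading byte 0xF0 = 11110000 → 4-byte char #3 = F0 9F 9A 80.
Offset 11: leading byte 0xE3 = 11100011 → 3-byte char #4 = E3 81 84.
Offset 14: leading byte 0xF0 = 11110000 → 4-byte char #5 = F0 A0 87 88.
Offset 18: leading byte 0xF0 = 11110000 → 4-byte char #6 = F0 9F 98 A2.
Offset 22: leading byte 0xE9 = 11101001 → 3-byte char #7 = E9 B7 B5.
Offset 25: leading byte 0xF3 = 11110011 → 4-byte char #8 = F3 BB B2 B0.
Offset 29: leading byte 0xF0 = 11110000 → 4-byte char #9 = F0 93 B9 B9.
Leading byte 0xF0 = 11110000 matches 11110xxx → 4-byte sequence.
Byte 1: 0xF0 = 11110000, payload 000 (3 bits).
Byte 2: 0x93 = 10010011 (10xxxxxx ✓), payload 010011.
Byte 3: 0xB9 = 10111001 (10xxxxxx ✓), payload 111001.
Byte 4: 0xB9 = 10111001 (10xxxxxx ✓), payload 111001.
Concatenate: 000010011111001111001 = 0x13E79 (21 bits → U+13E79).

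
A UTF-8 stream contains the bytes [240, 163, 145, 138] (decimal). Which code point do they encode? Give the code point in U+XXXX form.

Leading byte 0xF0 = 11110000 matches 11110xxx → 4-byte sequence.
Byte 1: 0xF0 = 11110000, payload 000 (3 bits).
Byte 2: 0xA3 = 10100011 (10xxxxxx ✓), payload 100011.
Byte 3: 0x91 = 10010001 (10xxxxxx ✓), payload 010001.
Byte 4: 0x8A = 10001010 (10xxxxxx ✓), payload 001010.
Concatenate: 000100011010001001010 = 0x2344A (21 bits → U+2344A).

U+2344A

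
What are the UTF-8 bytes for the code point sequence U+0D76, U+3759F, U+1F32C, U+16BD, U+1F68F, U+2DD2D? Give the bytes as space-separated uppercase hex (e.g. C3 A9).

E0 B5 B6 F0 B7 96 9F F0 9F 8C AC E1 9A BD F0 9F 9A 8F F0 AD B4 AD

U+0D76: 3-byte form → E0 B5 B6.
U+3759F: 4-byte form → F0 B7 96 9F.
U+1F32C: 4-byte form → F0 9F 8C AC.
U+16BD: 3-byte form → E1 9A BD.
U+1F68F: 4-byte form → F0 9F 9A 8F.
U+2DD2D: 4-byte form → F0 AD B4 AD.
Concatenated (22 bytes): E0 B5 B6 F0 B7 96 9F F0 9F 8C AC E1 9A BD F0 9F 9A 8F F0 AD B4 AD.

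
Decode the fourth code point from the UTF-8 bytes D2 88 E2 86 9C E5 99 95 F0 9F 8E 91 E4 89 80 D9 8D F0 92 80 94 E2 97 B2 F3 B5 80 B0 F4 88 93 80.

U+1F391

Offset 0: leading byte 0xD2 = 11010010 → 2-byte char #1 = D2 88.
Offset 2: leading byte 0xE2 = 11100010 → 3-byte char #2 = E2 86 9C.
Offset 5: leading byte 0xE5 = 11100101 → 3-byte char #3 = E5 99 95.
Offset 8: leading byte 0xF0 = 11110000 → 4-byte char #4 = F0 9F 8E 91.
Leading byte 0xF0 = 11110000 matches 11110xxx → 4-byte sequence.
Byte 1: 0xF0 = 11110000, payload 000 (3 bits).
Byte 2: 0x9F = 10011111 (10xxxxxx ✓), payload 011111.
Byte 3: 0x8E = 10001110 (10xxxxxx ✓), payload 001110.
Byte 4: 0x91 = 10010001 (10xxxxxx ✓), payload 010001.
Concatenate: 000011111001110010001 = 0x1F391 (21 bits → U+1F391).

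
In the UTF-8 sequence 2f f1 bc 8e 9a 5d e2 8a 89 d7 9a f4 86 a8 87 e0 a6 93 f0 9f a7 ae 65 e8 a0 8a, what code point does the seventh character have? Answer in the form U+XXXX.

Offset 0: leading byte 0x2F = 00101111 → 1-byte char #1 = 2F.
Offset 1: leading byte 0xF1 = 11110001 → 4-byte char #2 = F1 BC 8E 9A.
Offset 5: leading byte 0x5D = 01011101 → 1-byte char #3 = 5D.
Offset 6: leading byte 0xE2 = 11100010 → 3-byte char #4 = E2 8A 89.
Offset 9: leading byte 0xD7 = 11010111 → 2-byte char #5 = D7 9A.
Offset 11: leading byte 0xF4 = 11110100 → 4-byte char #6 = F4 86 A8 87.
Offset 15: leading byte 0xE0 = 11100000 → 3-byte char #7 = E0 A6 93.
Leading byte 0xE0 = 11100000 matches 1110xxxx → 3-byte sequence.
Byte 1: 0xE0 = 11100000, payload 0000 (4 bits).
Byte 2: 0xA6 = 10100110 (10xxxxxx ✓), payload 100110.
Byte 3: 0x93 = 10010011 (10xxxxxx ✓), payload 010011.
Concatenate: 0000100110010011 = 0x993 (16 bits → U+0993).

U+0993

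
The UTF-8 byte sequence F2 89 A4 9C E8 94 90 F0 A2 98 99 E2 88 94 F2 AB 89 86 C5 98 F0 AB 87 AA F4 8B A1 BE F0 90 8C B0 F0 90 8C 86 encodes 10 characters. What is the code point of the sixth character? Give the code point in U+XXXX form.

U+0158

Offset 0: leading byte 0xF2 = 11110010 → 4-byte char #1 = F2 89 A4 9C.
Offset 4: leading byte 0xE8 = 11101000 → 3-byte char #2 = E8 94 90.
Offset 7: leading byte 0xF0 = 11110000 → 4-byte char #3 = F0 A2 98 99.
Offset 11: leading byte 0xE2 = 11100010 → 3-byte char #4 = E2 88 94.
Offset 14: leading byte 0xF2 = 11110010 → 4-byte char #5 = F2 AB 89 86.
Offset 18: leading byte 0xC5 = 11000101 → 2-byte char #6 = C5 98.
Leading byte 0xC5 = 11000101 matches 110xxxxx → 2-byte sequence.
Byte 1: 0xC5 = 11000101, payload 00101 (5 bits).
Byte 2: 0x98 = 10011000 (10xxxxxx ✓), payload 011000.
Concatenate: 00101011000 = 0x158 (11 bits → U+0158).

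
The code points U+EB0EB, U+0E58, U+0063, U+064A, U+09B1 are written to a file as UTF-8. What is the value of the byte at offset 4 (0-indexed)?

0xE0

U+EB0EB → 4-byte form F3 AB 83 AB at offsets 0–3.
U+0E58 → 3-byte form E0 B9 98 at offsets 4–6.
Offset 4 falls in char 2's range; it's byte 1 of E0 B9 98 = 0xE0.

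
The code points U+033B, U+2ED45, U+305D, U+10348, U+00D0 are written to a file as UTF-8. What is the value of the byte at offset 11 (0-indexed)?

U+033B → 2-byte form CC BB at offsets 0–1.
U+2ED45 → 4-byte form F0 AE B5 85 at offsets 2–5.
U+305D → 3-byte form E3 81 9D at offsets 6–8.
U+10348 → 4-byte form F0 90 8D 88 at offsets 9–12.
Offset 11 falls in char 4's range; it's byte 3 of F0 90 8D 88 = 0x8D.

0x8D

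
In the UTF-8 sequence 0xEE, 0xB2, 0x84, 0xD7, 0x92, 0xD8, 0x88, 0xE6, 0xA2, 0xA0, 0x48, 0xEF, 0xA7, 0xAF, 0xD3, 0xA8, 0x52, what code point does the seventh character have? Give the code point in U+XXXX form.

U+04E8

Offset 0: leading byte 0xEE = 11101110 → 3-byte char #1 = EE B2 84.
Offset 3: leading byte 0xD7 = 11010111 → 2-byte char #2 = D7 92.
Offset 5: leading byte 0xD8 = 11011000 → 2-byte char #3 = D8 88.
Offset 7: leading byte 0xE6 = 11100110 → 3-byte char #4 = E6 A2 A0.
Offset 10: leading byte 0x48 = 01001000 → 1-byte char #5 = 48.
Offset 11: leading byte 0xEF = 11101111 → 3-byte char #6 = EF A7 AF.
Offset 14: leading byte 0xD3 = 11010011 → 2-byte char #7 = D3 A8.
Leading byte 0xD3 = 11010011 matches 110xxxxx → 2-byte sequence.
Byte 1: 0xD3 = 11010011, payload 10011 (5 bits).
Byte 2: 0xA8 = 10101000 (10xxxxxx ✓), payload 101000.
Concatenate: 10011101000 = 0x4E8 (11 bits → U+04E8).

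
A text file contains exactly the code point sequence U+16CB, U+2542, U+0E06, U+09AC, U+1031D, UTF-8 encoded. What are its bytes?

E1 9B 8B E2 95 82 E0 B8 86 E0 A6 AC F0 90 8C 9D

U+16CB: 3-byte form → E1 9B 8B.
U+2542: 3-byte form → E2 95 82.
U+0E06: 3-byte form → E0 B8 86.
U+09AC: 3-byte form → E0 A6 AC.
U+1031D: 4-byte form → F0 90 8C 9D.
Concatenated (16 bytes): E1 9B 8B E2 95 82 E0 B8 86 E0 A6 AC F0 90 8C 9D.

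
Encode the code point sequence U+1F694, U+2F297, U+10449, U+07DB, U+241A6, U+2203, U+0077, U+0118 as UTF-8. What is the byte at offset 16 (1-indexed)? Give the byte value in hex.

1-indexed offset 16 is 0-indexed offset 15.
U+1F694 → 4-byte form F0 9F 9A 94 at offsets 0–3.
U+2F297 → 4-byte form F0 AF 8A 97 at offsets 4–7.
U+10449 → 4-byte form F0 90 91 89 at offsets 8–11.
U+07DB → 2-byte form DF 9B at offsets 12–13.
U+241A6 → 4-byte form F0 A4 86 A6 at offsets 14–17.
Offset 15 falls in char 5's range; it's byte 2 of F0 A4 86 A6 = 0xA4.

0xA4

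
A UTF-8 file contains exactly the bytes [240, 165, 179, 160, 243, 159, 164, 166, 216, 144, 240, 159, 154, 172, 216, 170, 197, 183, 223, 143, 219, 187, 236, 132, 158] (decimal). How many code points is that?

9

Byte at offset 0: 0xF0 = 11110000 → 4-byte char (#1). Advance 4.
Byte at offset 4: 0xF3 = 11110011 → 4-byte char (#2). Advance 4.
Byte at offset 8: 0xD8 = 11011000 → 2-byte char (#3). Advance 2.
Byte at offset 10: 0xF0 = 11110000 → 4-byte char (#4). Advance 4.
Byte at offset 14: 0xD8 = 11011000 → 2-byte char (#5). Advance 2.
Byte at offset 16: 0xC5 = 11000101 → 2-byte char (#6). Advance 2.
Byte at offset 18: 0xDF = 11011111 → 2-byte char (#7). Advance 2.
Byte at offset 20: 0xDB = 11011011 → 2-byte char (#8). Advance 2.
Byte at offset 22: 0xEC = 11101100 → 3-byte char (#9). Advance 3.
Reached end at offset 25 after 9 code points.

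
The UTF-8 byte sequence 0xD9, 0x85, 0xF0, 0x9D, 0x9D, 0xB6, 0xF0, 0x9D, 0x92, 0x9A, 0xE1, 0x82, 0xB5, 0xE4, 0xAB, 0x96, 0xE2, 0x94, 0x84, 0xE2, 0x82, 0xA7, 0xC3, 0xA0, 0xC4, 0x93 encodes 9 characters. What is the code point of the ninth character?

Offset 0: leading byte 0xD9 = 11011001 → 2-byte char #1 = D9 85.
Offset 2: leading byte 0xF0 = 11110000 → 4-byte char #2 = F0 9D 9D B6.
Offset 6: leading byte 0xF0 = 11110000 → 4-byte char #3 = F0 9D 92 9A.
Offset 10: leading byte 0xE1 = 11100001 → 3-byte char #4 = E1 82 B5.
Offset 13: leading byte 0xE4 = 11100100 → 3-byte char #5 = E4 AB 96.
Offset 16: leading byte 0xE2 = 11100010 → 3-byte char #6 = E2 94 84.
Offset 19: leading byte 0xE2 = 11100010 → 3-byte char #7 = E2 82 A7.
Offset 22: leading byte 0xC3 = 11000011 → 2-byte char #8 = C3 A0.
Offset 24: leading byte 0xC4 = 11000100 → 2-byte char #9 = C4 93.
Leading byte 0xC4 = 11000100 matches 110xxxxx → 2-byte sequence.
Byte 1: 0xC4 = 11000100, payload 00100 (5 bits).
Byte 2: 0x93 = 10010011 (10xxxxxx ✓), payload 010011.
Concatenate: 00100010011 = 0x113 (11 bits → U+0113).

U+0113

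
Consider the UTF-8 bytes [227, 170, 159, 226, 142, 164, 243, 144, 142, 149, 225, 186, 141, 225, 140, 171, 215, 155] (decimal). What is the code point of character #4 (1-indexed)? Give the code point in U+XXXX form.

U+1E8D

Offset 0: leading byte 0xE3 = 11100011 → 3-byte char #1 = E3 AA 9F.
Offset 3: leading byte 0xE2 = 11100010 → 3-byte char #2 = E2 8E A4.
Offset 6: leading byte 0xF3 = 11110011 → 4-byte char #3 = F3 90 8E 95.
Offset 10: leading byte 0xE1 = 11100001 → 3-byte char #4 = E1 BA 8D.
Leading byte 0xE1 = 11100001 matches 1110xxxx → 3-byte sequence.
Byte 1: 0xE1 = 11100001, payload 0001 (4 bits).
Byte 2: 0xBA = 10111010 (10xxxxxx ✓), payload 111010.
Byte 3: 0x8D = 10001101 (10xxxxxx ✓), payload 001101.
Concatenate: 0001111010001101 = 0x1E8D (16 bits → U+1E8D).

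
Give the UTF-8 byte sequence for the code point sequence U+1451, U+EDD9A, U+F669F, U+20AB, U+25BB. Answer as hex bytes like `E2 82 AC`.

E1 91 91 F3 AD B6 9A F3 B6 9A 9F E2 82 AB E2 96 BB

U+1451: 3-byte form → E1 91 91.
U+EDD9A: 4-byte form → F3 AD B6 9A.
U+F669F: 4-byte form → F3 B6 9A 9F.
U+20AB: 3-byte form → E2 82 AB.
U+25BB: 3-byte form → E2 96 BB.
Concatenated (17 bytes): E1 91 91 F3 AD B6 9A F3 B6 9A 9F E2 82 AB E2 96 BB.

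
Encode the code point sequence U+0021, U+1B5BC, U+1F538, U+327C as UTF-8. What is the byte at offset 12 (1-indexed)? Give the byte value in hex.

1-indexed offset 12 is 0-indexed offset 11.
U+0021 → 1-byte form 21 at offsets 0–0.
U+1B5BC → 4-byte form F0 9B 96 BC at offsets 1–4.
U+1F538 → 4-byte form F0 9F 94 B8 at offsets 5–8.
U+327C → 3-byte form E3 89 BC at offsets 9–11.
Offset 11 falls in char 4's range; it's byte 3 of E3 89 BC = 0xBC.

0xBC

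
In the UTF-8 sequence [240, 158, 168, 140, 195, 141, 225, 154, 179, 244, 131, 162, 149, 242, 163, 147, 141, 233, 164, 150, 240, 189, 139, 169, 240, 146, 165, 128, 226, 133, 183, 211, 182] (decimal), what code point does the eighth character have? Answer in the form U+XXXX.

Offset 0: leading byte 0xF0 = 11110000 → 4-byte char #1 = F0 9E A8 8C.
Offset 4: leading byte 0xC3 = 11000011 → 2-byte char #2 = C3 8D.
Offset 6: leading byte 0xE1 = 11100001 → 3-byte char #3 = E1 9A B3.
Offset 9: leading byte 0xF4 = 11110100 → 4-byte char #4 = F4 83 A2 95.
Offset 13: leading byte 0xF2 = 11110010 → 4-byte char #5 = F2 A3 93 8D.
Offset 17: leading byte 0xE9 = 11101001 → 3-byte char #6 = E9 A4 96.
Offset 20: leading byte 0xF0 = 11110000 → 4-byte char #7 = F0 BD 8B A9.
Offset 24: leading byte 0xF0 = 11110000 → 4-byte char #8 = F0 92 A5 80.
Leading byte 0xF0 = 11110000 matches 11110xxx → 4-byte sequence.
Byte 1: 0xF0 = 11110000, payload 000 (3 bits).
Byte 2: 0x92 = 10010010 (10xxxxxx ✓), payload 010010.
Byte 3: 0xA5 = 10100101 (10xxxxxx ✓), payload 100101.
Byte 4: 0x80 = 10000000 (10xxxxxx ✓), payload 000000.
Concatenate: 000010010100101000000 = 0x12940 (21 bits → U+12940).

U+12940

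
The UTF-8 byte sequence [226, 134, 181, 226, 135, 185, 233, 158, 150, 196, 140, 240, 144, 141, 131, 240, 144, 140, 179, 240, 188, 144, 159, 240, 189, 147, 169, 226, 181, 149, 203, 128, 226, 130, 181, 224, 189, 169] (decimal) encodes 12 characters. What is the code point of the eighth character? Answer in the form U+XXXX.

U+3D4E9

Offset 0: leading byte 0xE2 = 11100010 → 3-byte char #1 = E2 86 B5.
Offset 3: leading byte 0xE2 = 11100010 → 3-byte char #2 = E2 87 B9.
Offset 6: leading byte 0xE9 = 11101001 → 3-byte char #3 = E9 9E 96.
Offset 9: leading byte 0xC4 = 11000100 → 2-byte char #4 = C4 8C.
Offset 11: leading byte 0xF0 = 11110000 → 4-byte char #5 = F0 90 8D 83.
Offset 15: leading byte 0xF0 = 11110000 → 4-byte char #6 = F0 90 8C B3.
Offset 19: leading byte 0xF0 = 11110000 → 4-byte char #7 = F0 BC 90 9F.
Offset 23: leading byte 0xF0 = 11110000 → 4-byte char #8 = F0 BD 93 A9.
Leading byte 0xF0 = 11110000 matches 11110xxx → 4-byte sequence.
Byte 1: 0xF0 = 11110000, payload 000 (3 bits).
Byte 2: 0xBD = 10111101 (10xxxxxx ✓), payload 111101.
Byte 3: 0x93 = 10010011 (10xxxxxx ✓), payload 010011.
Byte 4: 0xA9 = 10101001 (10xxxxxx ✓), payload 101001.
Concatenate: 000111101010011101001 = 0x3D4E9 (21 bits → U+3D4E9).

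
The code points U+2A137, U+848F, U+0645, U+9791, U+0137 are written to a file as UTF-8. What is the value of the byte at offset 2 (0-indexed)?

U+2A137 → 4-byte form F0 AA 84 B7 at offsets 0–3.
Offset 2 falls in char 1's range; it's byte 3 of F0 AA 84 B7 = 0x84.

0x84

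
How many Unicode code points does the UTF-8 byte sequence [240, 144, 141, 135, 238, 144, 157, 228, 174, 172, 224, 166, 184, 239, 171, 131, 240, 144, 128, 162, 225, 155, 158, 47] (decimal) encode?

8

Byte at offset 0: 0xF0 = 11110000 → 4-byte char (#1). Advance 4.
Byte at offset 4: 0xEE = 11101110 → 3-byte char (#2). Advance 3.
Byte at offset 7: 0xE4 = 11100100 → 3-byte char (#3). Advance 3.
Byte at offset 10: 0xE0 = 11100000 → 3-byte char (#4). Advance 3.
Byte at offset 13: 0xEF = 11101111 → 3-byte char (#5). Advance 3.
Byte at offset 16: 0xF0 = 11110000 → 4-byte char (#6). Advance 4.
Byte at offset 20: 0xE1 = 11100001 → 3-byte char (#7). Advance 3.
Byte at offset 23: 0x2F = 00101111 → 1-byte char (#8). Advance 1.
Reached end at offset 24 after 8 code points.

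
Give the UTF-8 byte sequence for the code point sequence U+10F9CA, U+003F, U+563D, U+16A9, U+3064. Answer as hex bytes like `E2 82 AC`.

F4 8F A7 8A 3F E5 98 BD E1 9A A9 E3 81 A4

U+10F9CA: 4-byte form → F4 8F A7 8A.
U+003F: 1-byte form → 3F.
U+563D: 3-byte form → E5 98 BD.
U+16A9: 3-byte form → E1 9A A9.
U+3064: 3-byte form → E3 81 A4.
Concatenated (14 bytes): F4 8F A7 8A 3F E5 98 BD E1 9A A9 E3 81 A4.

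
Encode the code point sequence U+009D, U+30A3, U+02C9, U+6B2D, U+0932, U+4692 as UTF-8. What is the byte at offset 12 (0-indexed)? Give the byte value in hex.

0xB2

U+009D → 2-byte form C2 9D at offsets 0–1.
U+30A3 → 3-byte form E3 82 A3 at offsets 2–4.
U+02C9 → 2-byte form CB 89 at offsets 5–6.
U+6B2D → 3-byte form E6 AC AD at offsets 7–9.
U+0932 → 3-byte form E0 A4 B2 at offsets 10–12.
Offset 12 falls in char 5's range; it's byte 3 of E0 A4 B2 = 0xB2.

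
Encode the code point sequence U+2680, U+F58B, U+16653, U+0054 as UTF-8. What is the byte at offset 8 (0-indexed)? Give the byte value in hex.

0x99

U+2680 → 3-byte form E2 9A 80 at offsets 0–2.
U+F58B → 3-byte form EF 96 8B at offsets 3–5.
U+16653 → 4-byte form F0 96 99 93 at offsets 6–9.
Offset 8 falls in char 3's range; it's byte 3 of F0 96 99 93 = 0x99.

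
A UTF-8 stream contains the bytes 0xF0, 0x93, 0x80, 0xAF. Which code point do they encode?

U+1302F

Leading byte 0xF0 = 11110000 matches 11110xxx → 4-byte sequence.
Byte 1: 0xF0 = 11110000, payload 000 (3 bits).
Byte 2: 0x93 = 10010011 (10xxxxxx ✓), payload 010011.
Byte 3: 0x80 = 10000000 (10xxxxxx ✓), payload 000000.
Byte 4: 0xAF = 10101111 (10xxxxxx ✓), payload 101111.
Concatenate: 000010011000000101111 = 0x1302F (21 bits → U+1302F).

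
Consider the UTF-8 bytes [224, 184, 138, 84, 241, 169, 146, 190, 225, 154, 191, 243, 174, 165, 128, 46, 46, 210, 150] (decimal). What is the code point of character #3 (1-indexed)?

U+694BE

Offset 0: leading byte 0xE0 = 11100000 → 3-byte char #1 = E0 B8 8A.
Offset 3: leading byte 0x54 = 01010100 → 1-byte char #2 = 54.
Offset 4: leading byte 0xF1 = 11110001 → 4-byte char #3 = F1 A9 92 BE.
Leading byte 0xF1 = 11110001 matches 11110xxx → 4-byte sequence.
Byte 1: 0xF1 = 11110001, payload 001 (3 bits).
Byte 2: 0xA9 = 10101001 (10xxxxxx ✓), payload 101001.
Byte 3: 0x92 = 10010010 (10xxxxxx ✓), payload 010010.
Byte 4: 0xBE = 10111110 (10xxxxxx ✓), payload 111110.
Concatenate: 001101001010010111110 = 0x694BE (21 bits → U+694BE).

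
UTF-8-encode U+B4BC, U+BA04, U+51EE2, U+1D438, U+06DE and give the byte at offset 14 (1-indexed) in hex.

1-indexed offset 14 is 0-indexed offset 13.
U+B4BC → 3-byte form EB 92 BC at offsets 0–2.
U+BA04 → 3-byte form EB A8 84 at offsets 3–5.
U+51EE2 → 4-byte form F1 91 BB A2 at offsets 6–9.
U+1D438 → 4-byte form F0 9D 90 B8 at offsets 10–13.
Offset 13 falls in char 4's range; it's byte 4 of F0 9D 90 B8 = 0xB8.

0xB8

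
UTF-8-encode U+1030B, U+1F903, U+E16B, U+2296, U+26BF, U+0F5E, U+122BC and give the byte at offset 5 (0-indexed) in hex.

0x9F

U+1030B → 4-byte form F0 90 8C 8B at offsets 0–3.
U+1F903 → 4-byte form F0 9F A4 83 at offsets 4–7.
Offset 5 falls in char 2's range; it's byte 2 of F0 9F A4 83 = 0x9F.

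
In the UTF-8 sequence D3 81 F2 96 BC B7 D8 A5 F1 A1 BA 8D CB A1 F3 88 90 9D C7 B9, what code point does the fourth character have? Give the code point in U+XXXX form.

U+61E8D

Offset 0: leading byte 0xD3 = 11010011 → 2-byte char #1 = D3 81.
Offset 2: leading byte 0xF2 = 11110010 → 4-byte char #2 = F2 96 BC B7.
Offset 6: leading byte 0xD8 = 11011000 → 2-byte char #3 = D8 A5.
Offset 8: leading byte 0xF1 = 11110001 → 4-byte char #4 = F1 A1 BA 8D.
Leading byte 0xF1 = 11110001 matches 11110xxx → 4-byte sequence.
Byte 1: 0xF1 = 11110001, payload 001 (3 bits).
Byte 2: 0xA1 = 10100001 (10xxxxxx ✓), payload 100001.
Byte 3: 0xBA = 10111010 (10xxxxxx ✓), payload 111010.
Byte 4: 0x8D = 10001101 (10xxxxxx ✓), payload 001101.
Concatenate: 001100001111010001101 = 0x61E8D (21 bits → U+61E8D).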